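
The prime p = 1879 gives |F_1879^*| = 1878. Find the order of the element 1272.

The order of 1272 must divide p − 1 = 1878 = 2 · 3 · 313.
Divisors: 1, 2, 3, 6, 313, 626, 939, 1878.
Check each in increasing order: 1272^1 ≡ 1272;  1272^2 ≡ 165;  1272^3 ≡ 1311;  1272^6 ≡ 1315;  1272^313 ≡ 489;  1272^626 ≡ 488;  1272^939 ≡ 1878;  1272^1878 ≡ 1.
Smallest exponent giving 1 is 1878.

1878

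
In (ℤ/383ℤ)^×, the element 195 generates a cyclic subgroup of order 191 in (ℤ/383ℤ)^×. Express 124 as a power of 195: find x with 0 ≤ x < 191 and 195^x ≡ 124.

Baby-step giant-step with m = ceil(sqrt(191)) = 14.
Baby table (195^j mod 383 for j=0..13):
  0:1  1:195  2:108  3:378  4:174  5:226  6:25  7:279
  8:19  9:258  10:137  11:288  12:242  13:81
Giant step factor: 195^(-14) ≡ 204 (mod 383).
Scan 124·204^i mod 383 for i = 0, 1, …:
  i=0: 124   i=1: 18   i=2: 225   i=3: 323
  i=4: 16   i=5: 200   i=6: 202   i=7: 227
  i=8: 348   i=9: 137
Match at i=9, j=10: x = 9·14 + 10 = 136.

136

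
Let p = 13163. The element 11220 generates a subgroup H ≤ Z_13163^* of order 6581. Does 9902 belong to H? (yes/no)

no

9902 ∈ ⟨11220⟩ iff 9902^6581 ≡ 1 (mod 13163), since |⟨11220⟩| = 6581.
9902^6581 mod 13163 = 13162.
Since 13162 ≠ 1, 9902 does not lie in the subgroup.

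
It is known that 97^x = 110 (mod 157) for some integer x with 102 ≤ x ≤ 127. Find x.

118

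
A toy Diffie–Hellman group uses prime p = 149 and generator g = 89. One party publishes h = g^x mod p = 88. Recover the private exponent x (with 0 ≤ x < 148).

Baby-step giant-step with m = ceil(sqrt(148)) = 13.
Baby table (89^j mod 149 for j=0..12):
  0:1  1:89  2:24  3:50  4:129  5:8  6:116  7:43
  8:102  9:138  10:64  11:34  12:46
Giant step factor: 89^(-13) ≡ 21 (mod 149).
Scan 88·21^i mod 149 for i = 0, 1, …:
  i=0: 88   i=1: 60   i=2: 68   i=3: 87
  i=4: 39   i=5: 74   i=6: 64
Match at i=6, j=10: x = 6·13 + 10 = 88.

88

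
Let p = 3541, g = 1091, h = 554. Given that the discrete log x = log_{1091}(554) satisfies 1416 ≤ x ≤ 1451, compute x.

1420

Compute 1091^1416 mod 3541 = 2918, then multiply by 1091 repeatedly:
  1091^1416=2918  1091^1417=179  1091^1418=534  1091^1419=1870  1091^1420=554
Found 554 at exponent 1420.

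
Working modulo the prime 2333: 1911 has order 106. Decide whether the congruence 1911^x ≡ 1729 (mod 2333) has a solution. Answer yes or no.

no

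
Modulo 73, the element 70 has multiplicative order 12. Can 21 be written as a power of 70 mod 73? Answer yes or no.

⟨70⟩ has order 12; its elements mod 73 are {1, 3, 8, 9, 24, 27, 46, 49, 64, 65, 70, 72}.
21 is not in this set.

no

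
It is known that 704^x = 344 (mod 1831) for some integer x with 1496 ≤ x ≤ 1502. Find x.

Compute 704^1496 mod 1831 = 619, then multiply by 704 repeatedly:
  704^1496=619  704^1497=1829  704^1498=423  704^1499=1170  704^1500=1561
  704^1501=344
Found 344 at exponent 1501.

1501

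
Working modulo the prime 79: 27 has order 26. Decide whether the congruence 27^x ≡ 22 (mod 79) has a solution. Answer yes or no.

yes

22 ∈ ⟨27⟩ iff 22^26 ≡ 1 (mod 79), since |⟨27⟩| = 26.
22^26 mod 79 = 1.
Since 1 = 1, 22 lies in the subgroup.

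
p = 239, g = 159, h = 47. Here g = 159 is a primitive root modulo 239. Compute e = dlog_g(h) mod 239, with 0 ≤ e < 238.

103

Baby-step giant-step with m = ceil(sqrt(238)) = 16.
Baby table (159^j mod 239 for j=0..15):
  0:1  1:159  2:186  3:177  4:180  5:179  6:20  7:73
  8:135  9:194  10:15  11:234  12:161  13:26  14:71  15:56
Giant step factor: 159^(-16) ≡ 192 (mod 239).
Scan 47·192^i mod 239 for i = 0, 1, …:
  i=0: 47   i=1: 181   i=2: 97   i=3: 221
  i=4: 129   i=5: 151   i=6: 73
Match at i=6, j=7: e = 6·16 + 7 = 103.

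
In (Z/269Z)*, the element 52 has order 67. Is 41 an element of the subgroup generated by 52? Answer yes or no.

yes

41 ∈ ⟨52⟩ iff 41^67 ≡ 1 (mod 269), since |⟨52⟩| = 67.
41^67 mod 269 = 1.
Since 1 = 1, 41 lies in the subgroup.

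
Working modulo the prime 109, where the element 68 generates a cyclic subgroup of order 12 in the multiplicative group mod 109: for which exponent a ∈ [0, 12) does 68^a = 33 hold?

9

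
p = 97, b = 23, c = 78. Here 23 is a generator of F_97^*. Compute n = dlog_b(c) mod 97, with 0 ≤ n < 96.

Baby-step giant-step with m = ceil(sqrt(96)) = 10.
Baby table (23^j mod 97 for j=0..9):
  0:1  1:23  2:44  3:42  4:93  5:5  6:18  7:26
  8:16  9:77
Giant step factor: 23^(-10) ≡ 66 (mod 97).
Scan 78·66^i mod 97 for i = 0, 1, …:
  i=0: 78   i=1: 7   i=2: 74   i=3: 34
  i=4: 13   i=5: 82   i=6: 77
Match at i=6, j=9: n = 6·10 + 9 = 69.

69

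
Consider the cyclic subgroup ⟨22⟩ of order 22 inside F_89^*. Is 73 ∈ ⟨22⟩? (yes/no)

yes

73 ∈ ⟨22⟩ iff 73^22 ≡ 1 (mod 89), since |⟨22⟩| = 22.
73^22 mod 89 = 1.
Since 1 = 1, 73 lies in the subgroup.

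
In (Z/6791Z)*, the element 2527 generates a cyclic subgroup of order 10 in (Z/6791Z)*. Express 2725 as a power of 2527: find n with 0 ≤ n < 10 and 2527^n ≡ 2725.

9

Successive powers of 2527 modulo 6791:
  2527^0=1  2527^1=2527  2527^2=2189  2527^3=3729  2527^4=4066  2527^5=6790
  2527^6=4264  2527^7=4602  2527^8=3062  2527^9=2725
So 2527^9 ≡ 2725 (mod 6791), giving n = 9.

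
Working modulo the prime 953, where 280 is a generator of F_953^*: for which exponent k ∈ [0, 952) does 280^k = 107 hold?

Baby-step giant-step with m = ceil(sqrt(952)) = 31.
Baby table (280^j mod 953 for j=0..30):
  0:1  1:280  2:254  3:598  4:665  5:365  6:229  7:269
  8:33  9:663  10:758  11:674  12:26  13:609  14:886  15:300
  16:136  17:913  18:236  19:323  20:858  21:84  22:648  23:370
  24:676  25:586  26:164  27:176  28:677  29:866  30:418
Giant step factor: 280^(-31) ≡ 378 (mod 953).
Scan 107·378^i mod 953 for i = 0, 1, …:
  i=0: 107   i=1: 420   i=2: 562   i=3: 870
  i=4: 75   i=5: 713   i=6: 768   i=7: 592
  i=8: 774   i=9: 1
Match at i=9, j=0: k = 9·31 + 0 = 279.

279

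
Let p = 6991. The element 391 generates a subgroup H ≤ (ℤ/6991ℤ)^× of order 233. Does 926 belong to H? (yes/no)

yes

926 ∈ ⟨391⟩ iff 926^233 ≡ 1 (mod 6991), since |⟨391⟩| = 233.
926^233 mod 6991 = 1.
Since 1 = 1, 926 lies in the subgroup.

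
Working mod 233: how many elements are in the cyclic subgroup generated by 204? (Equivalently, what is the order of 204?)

The order of 204 must divide p − 1 = 232 = 2^3 · 29.
Divisors: 1, 2, 4, 8, 29, 58, 116, 232.
Check each in increasing order: 204^1 ≡ 204;  204^2 ≡ 142;  204^4 ≡ 126;  204^8 ≡ 32;  204^29 ≡ 1.
Smallest exponent giving 1 is 29.

29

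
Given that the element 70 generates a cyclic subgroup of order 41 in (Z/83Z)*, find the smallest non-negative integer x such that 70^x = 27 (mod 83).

6

Successive powers of 70 modulo 83:
  70^0=1  70^1=70  70^2=3  70^3=44  70^4=9  70^5=49
  70^6=27
So 70^6 ≡ 27 (mod 83), giving x = 6.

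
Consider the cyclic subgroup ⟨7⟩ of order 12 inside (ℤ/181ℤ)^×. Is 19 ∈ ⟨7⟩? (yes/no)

19 ∈ ⟨7⟩ iff 19^12 ≡ 1 (mod 181), since |⟨7⟩| = 12.
19^12 mod 181 = 1.
Since 1 = 1, 19 lies in the subgroup.

yes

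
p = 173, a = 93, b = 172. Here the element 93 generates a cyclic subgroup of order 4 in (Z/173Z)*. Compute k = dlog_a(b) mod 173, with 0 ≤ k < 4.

2

Successive powers of 93 modulo 173:
  93^0=1  93^1=93  93^2=172
So 93^2 ≡ 172 (mod 173), giving k = 2.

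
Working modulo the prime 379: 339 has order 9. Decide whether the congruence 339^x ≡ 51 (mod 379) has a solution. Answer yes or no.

51 ∈ ⟨339⟩ iff 51^9 ≡ 1 (mod 379), since |⟨339⟩| = 9.
51^9 mod 379 = 1.
Since 1 = 1, 51 lies in the subgroup.

yes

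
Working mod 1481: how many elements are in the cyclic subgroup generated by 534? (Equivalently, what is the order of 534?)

1480

The order of 534 must divide p − 1 = 1480 = 2^3 · 5 · 37.
Divisors: 1, 2, 4, 5, 8, 10, 20, 37, 40, 74, 148, 185, 296, 370, 740, 1480.
Check each in increasing order: 534^1 ≡ 534;  534^2 ≡ 804;  534^4 ≡ 700;  534^5 ≡ 588;  534^8 ≡ 1270;  534^10 ≡ 671;  534^20 ≡ 17;  534^37 ≡ 1181;  534^40 ≡ 289;  534^74 ≡ 1140;  534^148 ≡ 763;  534^185 ≡ 655;  534^296 ≡ 136;  534^370 ≡ 1016;  534^740 ≡ 1480;  534^1480 ≡ 1.
Smallest exponent giving 1 is 1480.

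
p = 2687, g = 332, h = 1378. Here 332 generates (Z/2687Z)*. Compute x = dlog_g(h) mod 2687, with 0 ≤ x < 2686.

Baby-step giant-step with m = ceil(sqrt(2686)) = 52.
Baby table (332^j mod 2687 for j=0..51):
  0:1  1:332  2:57  3:115  4:562  5:1181  6:2477  7:142
  8:1465  9:33  10:208  11:1881  12:1108  13:2424  14:1355  15:1131
  16:1999  17:2666  18:1089  19:1490  20:272  21:1633  22:2069  23:1723
  24:2392  25:1479  26:1994  27:1006  28:804  29:915  30:149  31:1102
  32:432  33:1013  34:441  35:1314  36:954  37:2349  38:638  39:2230
  40:1435  41:821  42:1185  43:1118  44:370  45:1925  46:2281  47:2245
  48:1041  49:1676  50:223  51:1487
Giant step factor: 332^(-52) ≡ 2327 (mod 2687).
Scan 1378·2327^i mod 2687 for i = 0, 1, …:
  i=0: 1378   i=1: 1015   i=2: 32   i=3: 1915
  i=4: 1159   i=5: 1932   i=6: 413   i=7: 1792
  i=8: 2447   i=9: 416     …   i=48: 252
  i=49: 638
Match at i=49, j=38: x = 49·52 + 38 = 2586.

2586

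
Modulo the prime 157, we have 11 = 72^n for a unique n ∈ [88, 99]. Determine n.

Compute 72^88 mod 157 = 71, then multiply by 72 repeatedly:
  72^88=71  72^89=88  72^90=56  72^91=107  72^92=11
Found 11 at exponent 92.

92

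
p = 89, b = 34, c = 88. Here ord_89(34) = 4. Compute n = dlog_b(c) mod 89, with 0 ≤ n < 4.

Successive powers of 34 modulo 89:
  34^0=1  34^1=34  34^2=88
So 34^2 ≡ 88 (mod 89), giving n = 2.

2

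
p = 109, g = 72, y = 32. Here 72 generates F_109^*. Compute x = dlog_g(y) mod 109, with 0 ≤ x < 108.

Successive powers of 72 modulo 109:
  72^0=1  72^1=72  72^2=61  72^3=32
So 72^3 ≡ 32 (mod 109), giving x = 3.

3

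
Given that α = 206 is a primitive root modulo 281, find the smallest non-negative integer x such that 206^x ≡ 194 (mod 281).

Baby-step giant-step with m = ceil(sqrt(280)) = 17.
Baby table (206^j mod 281 for j=0..16):
  0:1  1:206  2:5  3:187  4:25  5:92  6:125  7:179
  8:63  9:52  10:34  11:260  12:170  13:176  14:7  15:37
  16:35
Giant step factor: 206^(-17) ≡ 120 (mod 281).
Scan 194·120^i mod 281 for i = 0, 1, …:
  i=0: 194   i=1: 238   i=2: 179
Match at i=2, j=7: x = 2·17 + 7 = 41.

41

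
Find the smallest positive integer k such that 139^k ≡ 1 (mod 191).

The order of 139 must divide p − 1 = 190 = 2 · 5 · 19.
Divisors: 1, 2, 5, 10, 19, 38, 95, 190.
Check each in increasing order: 139^1 ≡ 139;  139^2 ≡ 30;  139^5 ≡ 186;  139^10 ≡ 25;  139^19 ≡ 190;  139^38 ≡ 1.
Smallest exponent giving 1 is 38.

38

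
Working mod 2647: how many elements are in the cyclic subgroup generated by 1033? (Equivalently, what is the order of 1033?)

1323

The order of 1033 must divide p − 1 = 2646 = 2 · 3^3 · 7^2.
Divisors: 1, 2, 3, 6, 7, 9, 14, 18, 21, 27, 42, 49, 54, 63, 98, 126, 147, 189, 294, 378, 441, 882, 1323, 2646.
Check each in increasing order: 1033^1 ≡ 1033;  1033^2 ≡ 348;  1033^3 ≡ 2139;  1033^6 ≡ 1305;  1033^7 ≡ 742;  1033^9 ≡ 1457;  1033^14 ≡ 2635;  1033^18 ≡ 2602;  1033^21 ≡ 1684;  1033^27 ≡ 610;  1033^42 ≡ 919;  1033^49 ≡ 1619;  1033^54 ≡ 1520;  1033^63 ≡ 1748;  1033^98 ≡ 631;  1033^126 ≡ 866;  1033^147 ≡ 2494;  1033^189 ≡ 2331;  1033^294 ≡ 2233;  1033^378 ≡ 1917;  1033^441 ≡ 2461;  1033^882 ≡ 185;  1033^1323 ≡ 1.
Smallest exponent giving 1 is 1323.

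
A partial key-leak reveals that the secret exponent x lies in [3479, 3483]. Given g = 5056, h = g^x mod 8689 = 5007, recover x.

3479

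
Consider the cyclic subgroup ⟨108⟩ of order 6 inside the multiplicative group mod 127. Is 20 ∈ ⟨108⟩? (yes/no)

yes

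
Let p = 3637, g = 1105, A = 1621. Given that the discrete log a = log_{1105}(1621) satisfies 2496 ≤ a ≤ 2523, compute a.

Compute 1105^2496 mod 3637 = 456, then multiply by 1105 repeatedly:
  1105^2496=456  1105^2497=1974  1105^2498=2707  1105^2499=1621
Found 1621 at exponent 2499.

2499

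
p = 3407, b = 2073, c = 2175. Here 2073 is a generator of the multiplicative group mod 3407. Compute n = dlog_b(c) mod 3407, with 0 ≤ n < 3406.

Baby-step giant-step with m = ceil(sqrt(3406)) = 59.
Baby table (2073^j mod 3407 for j=0..58):
  0:1  1:2073  2:1102  3:1756  4:1512  5:3343  6:201  7:1019
  8:47  9:2035  10:689  11:764  12:2924  13:399  14:2633  15:195
  16:2209  17:249  18:1720  19:1838  20:1148  21:1718  22:1099  23:2351
  24:1613  25:1482  26:2479  27:1211  28:2851  29:2385  30:548  31:1473
  32:857  33:1514  34:675  35:2405  36:1124  37:3071  38:1907  39:1091
  40:2802  41:3018  42:1062  43:604  44:1723  45:1243  46:1047  47:172
  48:2228  49:2159  50:2216  51:1132  52:2620  53:502  54:1511  55:1270
  56:2506  57:2670  58:1942
Giant step factor: 2073^(-59) ≡ 2748 (mod 3407).
Scan 2175·2748^i mod 3407 for i = 0, 1, …:
  i=0: 2175   i=1: 1022   i=2: 1088   i=3: 1885
  i=4: 1340   i=5: 2760   i=6: 498   i=7: 2297
  i=8: 2392   i=9: 1113     …   i=29: 1476
  i=30: 1718
Match at i=30, j=21: n = 30·59 + 21 = 1791.

1791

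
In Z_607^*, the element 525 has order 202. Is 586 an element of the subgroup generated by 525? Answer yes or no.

no

586 ∈ ⟨525⟩ iff 586^202 ≡ 1 (mod 607), since |⟨525⟩| = 202.
586^202 mod 607 = 210.
Since 210 ≠ 1, 586 does not lie in the subgroup.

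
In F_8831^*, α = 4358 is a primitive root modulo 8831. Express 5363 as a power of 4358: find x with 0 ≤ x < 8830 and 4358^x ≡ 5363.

7525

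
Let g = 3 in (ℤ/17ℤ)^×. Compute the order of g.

The order of 3 must divide p − 1 = 16 = 2^4.
Divisors: 1, 2, 4, 8, 16.
Check each in increasing order: 3^1 ≡ 3;  3^2 ≡ 9;  3^4 ≡ 13;  3^8 ≡ 16;  3^16 ≡ 1.
Smallest exponent giving 1 is 16.

16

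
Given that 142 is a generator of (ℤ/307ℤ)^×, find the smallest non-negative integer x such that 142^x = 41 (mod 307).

Baby-step giant-step with m = ceil(sqrt(306)) = 18.
Baby table (142^j mod 307 for j=0..17):
  0:1  1:142  2:209  3:206  4:87  5:74  6:70  7:116
  8:201  9:298  10:257  11:268  12:295  13:138  14:255  15:291
  16:184  17:33
Giant step factor: 142^(-18) ≡ 235 (mod 307).
Scan 41·235^i mod 307 for i = 0, 1, …:
  i=0: 41   i=1: 118   i=2: 100   i=3: 168
  i=4: 184
Match at i=4, j=16: x = 4·18 + 16 = 88.

88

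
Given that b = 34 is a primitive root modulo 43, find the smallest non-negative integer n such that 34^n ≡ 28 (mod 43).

13

Successive powers of 34 modulo 43:
  34^0=1  34^1=34  34^2=38  34^3=2  34^4=25  34^5=33
  34^6=4  34^7=7  34^8=23  34^9=8  34^10=14  34^11=3
  34^12=16  34^13=28
So 34^13 ≡ 28 (mod 43), giving n = 13.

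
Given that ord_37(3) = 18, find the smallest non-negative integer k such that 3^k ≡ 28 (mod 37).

Successive powers of 3 modulo 37:
  3^0=1  3^1=3  3^2=9  3^3=27  3^4=7  3^5=21
  3^6=26  3^7=4  3^8=12  3^9=36  3^10=34  3^11=28
So 3^11 ≡ 28 (mod 37), giving k = 11.

11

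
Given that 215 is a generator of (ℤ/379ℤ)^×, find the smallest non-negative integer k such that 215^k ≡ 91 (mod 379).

288

Baby-step giant-step with m = ceil(sqrt(378)) = 20.
Baby table (215^j mod 379 for j=0..19):
  0:1  1:215  2:366  3:237  4:169  5:330  6:77  7:258
  8:136  9:57  10:127  11:17  12:244  13:158  14:239  15:220
  16:304  17:172  18:217  19:38
Giant step factor: 215^(-20) ≡ 97 (mod 379).
Scan 91·97^i mod 379 for i = 0, 1, …:
  i=0: 91   i=1: 110   i=2: 58   i=3: 320
  i=4: 341   i=5: 104   i=6: 234   i=7: 337
  i=8: 95   i=9: 119     …   i=13: 271
  i=14: 136
Match at i=14, j=8: k = 14·20 + 8 = 288.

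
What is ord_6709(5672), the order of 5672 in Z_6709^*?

516

The order of 5672 must divide p − 1 = 6708 = 2^2 · 3 · 13 · 43.
Divisors: 1, 2, 3, 4, 6, 12, 13, 26, 39, 43, 52, 78, 86, 129, 156, 172, 258, 516, 559, 1118, 1677, 2236, 3354, 6708.
Check each in increasing order: 5672^1 ≡ 5672;  5672^2 ≡ 1929;  5672^3 ≡ 5618;  5672^4 ≡ 4255;  5672^6 ≡ 2788;  5672^12 ≡ 3922;  5672^13 ≡ 5249;  5672^26 ≡ 4847;  5672^39 ≡ 1375;  5672^43 ≡ 377;  5672^52 ≡ 5200;  5672^78 ≡ 5396;  5672^86 ≡ 1240;  5672^129 ≡ 4559;  5672^156 ≡ 6465;  5672^172 ≡ 1239;  5672^258 ≡ 6708;  5672^516 ≡ 1.
Smallest exponent giving 1 is 516.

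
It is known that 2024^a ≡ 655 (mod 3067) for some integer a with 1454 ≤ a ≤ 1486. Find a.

Compute 2024^1454 mod 3067 = 1442, then multiply by 2024 repeatedly:
  2024^1454=1442  2024^1455=1891  2024^1456=2835  2024^1457=2750  2024^1458=2462
  2024^1459=2280  2024^1460=1952  2024^1461=552  2024^1462=860  2024^1463=1651
  2024^1464=1661  2024^1465=432  2024^1466=273  2024^1467=492  2024^1468=2100
  2024^1469=2605  2024^1470=347  2024^1471=3052  2024^1472=310  2024^1473=1772
  2024^1474=1205  2024^1475=655
Found 655 at exponent 1475.

1475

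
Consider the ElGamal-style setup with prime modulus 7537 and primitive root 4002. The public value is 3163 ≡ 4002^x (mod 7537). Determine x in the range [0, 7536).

1166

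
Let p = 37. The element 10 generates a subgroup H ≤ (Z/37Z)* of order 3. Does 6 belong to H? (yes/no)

no

6 ∈ ⟨10⟩ iff 6^3 ≡ 1 (mod 37), since |⟨10⟩| = 3.
6^3 mod 37 = 31.
Since 31 ≠ 1, 6 does not lie in the subgroup.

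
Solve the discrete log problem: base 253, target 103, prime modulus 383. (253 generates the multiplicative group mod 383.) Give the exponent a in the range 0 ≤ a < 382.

150

Baby-step giant-step with m = ceil(sqrt(382)) = 20.
Baby table (253^j mod 383 for j=0..19):
  0:1  1:253  2:48  3:271  4:6  5:369  6:288  7:94
  8:36  9:299  10:196  11:181  12:216  13:262  14:27  15:320
  16:147  17:40  18:162  19:5
Giant step factor: 253^(-20) ≡ 175 (mod 383).
Scan 103·175^i mod 383 for i = 0, 1, …:
  i=0: 103   i=1: 24   i=2: 370   i=3: 23
  i=4: 195   i=5: 38   i=6: 139   i=7: 196
Match at i=7, j=10: a = 7·20 + 10 = 150.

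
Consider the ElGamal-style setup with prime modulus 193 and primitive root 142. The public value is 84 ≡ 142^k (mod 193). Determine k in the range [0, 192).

Baby-step giant-step with m = ceil(sqrt(192)) = 14.
Baby table (142^j mod 193 for j=0..13):
  0:1  1:142  2:92  3:133  4:165  5:77  6:126  7:136
  8:12  9:160  10:139  11:52  12:50  13:152
Giant step factor: 142^(-14) ≡ 6 (mod 193).
Scan 84·6^i mod 193 for i = 0, 1, …:
  i=0: 84   i=1: 118   i=2: 129   i=3: 2
  i=4: 12
Match at i=4, j=8: k = 4·14 + 8 = 64.

64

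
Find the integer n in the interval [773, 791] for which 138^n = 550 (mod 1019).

Compute 138^773 mod 1019 = 550, then multiply by 138 repeatedly:
  138^773=550
Found 550 at exponent 773.

773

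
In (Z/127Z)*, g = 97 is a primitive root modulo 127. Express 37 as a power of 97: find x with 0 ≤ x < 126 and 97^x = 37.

14

Successive powers of 97 modulo 127:
  97^0=1  97^1=97  97^2=11  97^3=51  97^4=121  97^5=53
  97^6=61  97^7=75  97^8=36  97^9=63  97^10=15  97^11=58
  97^12=38  97^13=3  97^14=37
So 97^14 ≡ 37 (mod 127), giving x = 14.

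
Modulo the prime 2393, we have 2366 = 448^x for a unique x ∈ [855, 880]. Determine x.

857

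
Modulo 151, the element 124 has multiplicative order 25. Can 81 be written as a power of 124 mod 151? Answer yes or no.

yes

⟨124⟩ has order 25; its elements mod 151 are {1, 8, 9, 19, 20, 29, 44, 50, 59, 64, 68, 72, 78, 81, 84, 86, 91, 94, 98, 110, 123, 124, 125, 127, 148}.
81 is in this set.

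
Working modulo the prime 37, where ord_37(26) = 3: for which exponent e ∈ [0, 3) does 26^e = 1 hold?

Successive powers of 26 modulo 37:
  26^0=1
So 26^0 ≡ 1 (mod 37), giving e = 0.

0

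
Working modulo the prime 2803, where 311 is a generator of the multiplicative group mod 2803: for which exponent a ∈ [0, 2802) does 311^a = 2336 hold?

Baby-step giant-step with m = ceil(sqrt(2802)) = 53.
Baby table (311^j mod 2803 for j=0..52):
  0:1  1:311  2:1419  3:1238  4:1007  5:2044  6:2206  7:2134
  8:2166  9:906  10:1466  11:1840  12:428  13:1367  14:1884  15:97
  16:2137  17:296  18:2360  19:2377  20:2058  21:954  22:2379  23:2680
  24:989  25:2052  26:1891  27:2274  28:858  29:553  30:1000  31:2670
  32:682  33:1877  34:723  35:613  36:39  37:917  38:2084  39:631
  40:31  41:1232  42:1944  43:1939  44:384  45:1698  46:1114  47:1685
  48:2677  49:56  50:598  51:980  52:2056
Giant step factor: 311^(-53) ≡ 1697 (mod 2803).
Scan 2336·1697^i mod 2803 for i = 0, 1, …:
  i=0: 2336   i=1: 750   i=2: 188   i=3: 2297
  i=4: 1839   i=5: 1044   i=6: 172   i=7: 372
  i=8: 609   i=9: 1969     …   i=41: 1883
  i=42: 31
Match at i=42, j=40: a = 42·53 + 40 = 2266.

2266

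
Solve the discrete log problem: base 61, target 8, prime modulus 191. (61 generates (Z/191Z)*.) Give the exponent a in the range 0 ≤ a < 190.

Baby-step giant-step with m = ceil(sqrt(190)) = 14.
Baby table (61^j mod 191 for j=0..13):
  0:1  1:61  2:92  3:73  4:60  5:31  6:172  7:178
  8:162  9:141  10:6  11:175  12:170  13:56
Giant step factor: 61^(-14) ≡ 26 (mod 191).
Scan 8·26^i mod 191 for i = 0, 1, …:
  i=0: 8   i=1: 17   i=2: 60
Match at i=2, j=4: a = 2·14 + 4 = 32.

32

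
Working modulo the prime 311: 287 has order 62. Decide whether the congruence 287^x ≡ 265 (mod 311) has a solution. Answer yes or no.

265 ∈ ⟨287⟩ iff 265^62 ≡ 1 (mod 311), since |⟨287⟩| = 62.
265^62 mod 311 = 1.
Since 1 = 1, 265 lies in the subgroup.

yes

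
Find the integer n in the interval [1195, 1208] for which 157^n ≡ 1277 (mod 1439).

Compute 157^1195 mod 1439 = 1186, then multiply by 157 repeatedly:
  157^1195=1186  157^1196=571  157^1197=429  157^1198=1159  157^1199=649
  157^1200=1163  157^1201=1277
Found 1277 at exponent 1201.

1201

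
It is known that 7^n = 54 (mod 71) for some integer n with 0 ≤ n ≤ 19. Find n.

14

Compute 7^0 mod 71 = 1, then multiply by 7 repeatedly:
  7^0=1  7^1=7  7^2=49  7^3=59  7^4=58
  7^5=51  7^6=2  7^7=14  7^8=27  7^9=47
  7^10=45  7^11=31  7^12=4  7^13=28  7^14=54
Found 54 at exponent 14.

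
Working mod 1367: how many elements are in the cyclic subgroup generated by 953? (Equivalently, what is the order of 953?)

The order of 953 must divide p − 1 = 1366 = 2 · 683.
Divisors: 1, 2, 683, 1366.
Check each in increasing order: 953^1 ≡ 953;  953^2 ≡ 521;  953^683 ≡ 1366;  953^1366 ≡ 1.
Smallest exponent giving 1 is 1366.

1366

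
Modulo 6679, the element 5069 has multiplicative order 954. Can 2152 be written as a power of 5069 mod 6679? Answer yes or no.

2152 ∈ ⟨5069⟩ iff 2152^954 ≡ 1 (mod 6679), since |⟨5069⟩| = 954.
2152^954 mod 6679 = 2422.
Since 2422 ≠ 1, 2152 does not lie in the subgroup.

no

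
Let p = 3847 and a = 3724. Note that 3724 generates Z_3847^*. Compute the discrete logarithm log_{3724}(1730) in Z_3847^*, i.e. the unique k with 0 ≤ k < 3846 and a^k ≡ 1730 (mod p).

3605

Baby-step giant-step with m = ceil(sqrt(3846)) = 63.
Baby table (3724^j mod 3847 for j=0..62):
  0:1  1:3724  2:3588  3:1081  4:1682  5:852  6:2920  7:2458
  8:1579  9:1980  10:2668  11:2678  12:1448  13:2705  14:1974  15:3406
  16:385  17:2656  18:307  19:709  20:1274  21:1025  22:876  23:3815
  24:89  25:594  26:31  27:34  28:3512  29:2735  30:2131  31:3330
  32:2039  33:3105  34:2785  35:3675  36:1921  37:2231  38:2571  39:3068
  40:3489  41:1717  42:394  43:1549  44:1823  45:2744  46:1024  47:999
  48:227  49:2855  50:2759  51:3026  52:961  53:1054  54:1156  55:151
  56:662  57:3208  58:1657  59:80  60:1701  61:2362  62:1846
Giant step factor: 3724^(-63) ≡ 2625 (mod 3847).
Scan 1730·2625^i mod 3847 for i = 0, 1, …:
  i=0: 1730   i=1: 1790   i=2: 1563   i=3: 1973
  i=4: 1063   i=5: 1300   i=6: 211   i=7: 3754
  i=8: 2083   i=9: 1288     …   i=56: 1478
  i=57: 1974
Match at i=57, j=14: k = 57·63 + 14 = 3605.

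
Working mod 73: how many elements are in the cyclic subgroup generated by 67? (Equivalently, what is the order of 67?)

36

The order of 67 must divide p − 1 = 72 = 2^3 · 3^2.
Divisors: 1, 2, 3, 4, 6, 8, 9, 12, 18, 24, 36, 72.
Check each in increasing order: 67^1 ≡ 67;  67^2 ≡ 36;  67^3 ≡ 3;  67^4 ≡ 55;  67^6 ≡ 9;  67^8 ≡ 32;  67^9 ≡ 27;  67^12 ≡ 8;  67^18 ≡ 72;  67^24 ≡ 64;  67^36 ≡ 1.
Smallest exponent giving 1 is 36.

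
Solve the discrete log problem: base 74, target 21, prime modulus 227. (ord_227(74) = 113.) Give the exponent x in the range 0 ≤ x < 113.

75

Baby-step giant-step with m = ceil(sqrt(113)) = 11.
Baby table (74^j mod 227 for j=0..10):
  0:1  1:74  2:28  3:29  4:103  5:131  6:160  7:36
  8:167  9:100  10:136
Giant step factor: 74^(-11) ≡ 3 (mod 227).
Scan 21·3^i mod 227 for i = 0, 1, …:
  i=0: 21   i=1: 63   i=2: 189   i=3: 113
  i=4: 112   i=5: 109   i=6: 100
Match at i=6, j=9: x = 6·11 + 9 = 75.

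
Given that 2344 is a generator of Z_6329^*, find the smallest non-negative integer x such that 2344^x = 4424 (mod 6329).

Baby-step giant-step with m = ceil(sqrt(6328)) = 80.
Baby table (2344^j mod 6329 for j=0..79):
  0:1  1:2344  2:764  3:6038  4:1428  5:5520  6:2404  7:2166
  8:1246  9:2955  10:2594  11:4496  12:839  13:4626  14:1767  15:2682
  16:1911  17:4781  18:4334  19:851  20:1109  21:4606  22:5519  23:60
  24:1402  25:1537  26:1527  27:3403  28:2092  29:5002  30:3380  31:5141
  32:88  33:3744  34:3942  35:6037  36:5413  37:4756  38:2695  39:738
  40:2055  41:551  42:428  43:3250  44:4213  45:2032  46:3600  47:1843
  48:3614  49:3014  50:1652  51:5269  52:2657  53:272  54:4668  55:5280
  56:3125  57:2347  58:1467  59:2001  60:555  61:3475  62:6306  63:3049
  64:1415  65:364  66:5130  67:5949  68:1669  69:814  70:2987  71:1654
  72:3628  73:4185  74:6019  75:1195  76:3662  77:1604  78:350  79:3959
Giant step factor: 2344^(-80) ≡ 6325 (mod 6329).
Scan 4424·6325^i mod 6329 for i = 0, 1, …:
  i=0: 4424   i=1: 1291   i=2: 1165   i=3: 1669
Match at i=3, j=68: x = 3·80 + 68 = 308.

308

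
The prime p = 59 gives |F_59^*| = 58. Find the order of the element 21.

29

The order of 21 must divide p − 1 = 58 = 2 · 29.
Divisors: 1, 2, 29, 58.
Check each in increasing order: 21^1 ≡ 21;  21^2 ≡ 28;  21^29 ≡ 1.
Smallest exponent giving 1 is 29.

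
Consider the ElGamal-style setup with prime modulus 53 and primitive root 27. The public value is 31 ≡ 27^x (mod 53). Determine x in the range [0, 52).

Baby-step giant-step with m = ceil(sqrt(52)) = 8.
Baby table (27^j mod 53 for j=0..7):
  0:1  1:27  2:40  3:20  4:10  5:5  6:29  7:41
Giant step factor: 27^(-8) ≡ 44 (mod 53).
Scan 31·44^i mod 53 for i = 0, 1, …:
  i=0: 31   i=1: 39   i=2: 20
Match at i=2, j=3: x = 2·8 + 3 = 19.

19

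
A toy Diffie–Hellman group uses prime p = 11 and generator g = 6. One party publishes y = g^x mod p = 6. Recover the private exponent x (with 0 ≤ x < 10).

1

Successive powers of 6 modulo 11:
  6^0=1  6^1=6
So 6^1 ≡ 6 (mod 11), giving x = 1.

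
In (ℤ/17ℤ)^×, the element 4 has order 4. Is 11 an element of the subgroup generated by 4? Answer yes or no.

no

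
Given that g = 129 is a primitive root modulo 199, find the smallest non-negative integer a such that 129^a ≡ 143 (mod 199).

Baby-step giant-step with m = ceil(sqrt(198)) = 15.
Baby table (129^j mod 199 for j=0..14):
  0:1  1:129  2:124  3:76  4:53  5:71  6:5  7:48
  8:23  9:181  10:66  11:156  12:25  13:41  14:115
Giant step factor: 129^(-15) ≡ 42 (mod 199).
Scan 143·42^i mod 199 for i = 0, 1, …:
  i=0: 143   i=1: 36   i=2: 119   i=3: 23
Match at i=3, j=8: a = 3·15 + 8 = 53.

53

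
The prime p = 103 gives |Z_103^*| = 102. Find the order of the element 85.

The order of 85 must divide p − 1 = 102 = 2 · 3 · 17.
Divisors: 1, 2, 3, 6, 17, 34, 51, 102.
Check each in increasing order: 85^1 ≡ 85;  85^2 ≡ 15;  85^3 ≡ 39;  85^6 ≡ 79;  85^17 ≡ 47;  85^34 ≡ 46;  85^51 ≡ 102;  85^102 ≡ 1.
Smallest exponent giving 1 is 102.

102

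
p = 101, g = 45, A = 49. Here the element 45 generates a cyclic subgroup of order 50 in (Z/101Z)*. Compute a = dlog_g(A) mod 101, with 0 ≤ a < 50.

39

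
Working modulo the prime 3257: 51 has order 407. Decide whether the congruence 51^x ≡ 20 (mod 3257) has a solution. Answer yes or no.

20 ∈ ⟨51⟩ iff 20^407 ≡ 1 (mod 3257), since |⟨51⟩| = 407.
20^407 mod 3257 = 904.
Since 904 ≠ 1, 20 does not lie in the subgroup.

no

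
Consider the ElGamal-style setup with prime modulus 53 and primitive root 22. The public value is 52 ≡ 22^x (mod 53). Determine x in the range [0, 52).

Baby-step giant-step with m = ceil(sqrt(52)) = 8.
Baby table (22^j mod 53 for j=0..7):
  0:1  1:22  2:7  3:48  4:49  5:18  6:25  7:20
Giant step factor: 22^(-8) ≡ 10 (mod 53).
Scan 52·10^i mod 53 for i = 0, 1, …:
  i=0: 52   i=1: 43   i=2: 6   i=3: 7
Match at i=3, j=2: x = 3·8 + 2 = 26.

26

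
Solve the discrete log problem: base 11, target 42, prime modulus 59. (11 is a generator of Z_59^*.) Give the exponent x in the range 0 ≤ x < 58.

Successive powers of 11 modulo 59:
  11^0=1  11^1=11  11^2=3  11^3=33  11^4=9  11^5=40
  11^6=27  11^7=2  11^8=22  11^9=6  11^10=7  11^11=18
  11^12=21  11^13=54  11^14=4  11^15=44  11^16=12  11^17=14
  11^18=36  11^19=42
So 11^19 ≡ 42 (mod 59), giving x = 19.

19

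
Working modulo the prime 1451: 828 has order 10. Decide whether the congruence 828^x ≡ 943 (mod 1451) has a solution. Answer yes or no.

no

⟨828⟩ has order 10; its elements mod 1451 are {1, 430, 545, 623, 712, 739, 828, 906, 1021, 1450}.
943 is not in this set.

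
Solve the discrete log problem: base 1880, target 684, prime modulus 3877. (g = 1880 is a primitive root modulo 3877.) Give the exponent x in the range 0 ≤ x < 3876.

292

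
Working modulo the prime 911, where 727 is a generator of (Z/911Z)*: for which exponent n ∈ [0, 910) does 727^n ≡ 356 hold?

Baby-step giant-step with m = ceil(sqrt(910)) = 31.
Baby table (727^j mod 911 for j=0..30):
  0:1  1:727  2:149  3:825  4:337  5:851  6:108  7:170
  8:605  9:733  10:867  11:808  12:732  13:140  14:659  15:818
  16:714  17:719  18:710  19:544  20:114  21:888  22:588  23:217
  24:156  25:448  26:469  27:249  28:645  29:661  30:450
Giant step factor: 727^(-31) ≡ 451 (mod 911).
Scan 356·451^i mod 911 for i = 0, 1, …:
  i=0: 356   i=1: 220   i=2: 832   i=3: 811
  i=4: 450
Match at i=4, j=30: n = 4·31 + 30 = 154.

154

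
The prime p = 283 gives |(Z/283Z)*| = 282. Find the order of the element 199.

47

The order of 199 must divide p − 1 = 282 = 2 · 3 · 47.
Divisors: 1, 2, 3, 6, 47, 94, 141, 282.
Check each in increasing order: 199^1 ≡ 199;  199^2 ≡ 264;  199^3 ≡ 181;  199^6 ≡ 216;  199^47 ≡ 1.
Smallest exponent giving 1 is 47.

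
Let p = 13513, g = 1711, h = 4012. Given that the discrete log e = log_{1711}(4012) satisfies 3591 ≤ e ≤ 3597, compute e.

Compute 1711^3591 mod 13513 = 10483, then multiply by 1711 repeatedly:
  1711^3591=10483  1711^3592=4662  1711^3593=4012
Found 4012 at exponent 3593.

3593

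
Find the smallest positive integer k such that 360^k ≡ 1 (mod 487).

The order of 360 must divide p − 1 = 486 = 2 · 3^5.
Divisors: 1, 2, 3, 6, 9, 18, 27, 54, 81, 162, 243, 486.
Check each in increasing order: 360^1 ≡ 360;  360^2 ≡ 58;  360^3 ≡ 426;  360^6 ≡ 312;  360^9 ≡ 448;  360^18 ≡ 60;  360^27 ≡ 95;  360^54 ≡ 259;  360^81 ≡ 255;  360^162 ≡ 254;  360^243 ≡ 486;  360^486 ≡ 1.
Smallest exponent giving 1 is 486.

486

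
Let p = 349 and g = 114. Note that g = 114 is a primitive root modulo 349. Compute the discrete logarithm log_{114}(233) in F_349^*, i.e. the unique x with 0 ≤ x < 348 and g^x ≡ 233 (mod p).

Baby-step giant-step with m = ceil(sqrt(348)) = 19.
Baby table (114^j mod 349 for j=0..18):
  0:1  1:114  2:83  3:39  4:258  5:96  6:125  7:290
  8:254  9:338  10:142  11:134  12:269  13:303  14:340  15:21
  16:300  17:347  18:121
Giant step factor: 114^(-19) ≡ 267 (mod 349).
Scan 233·267^i mod 349 for i = 0, 1, …:
  i=0: 233   i=1: 89   i=2: 31   i=3: 250
  i=4: 91   i=5: 216   i=6: 87   i=7: 195
  i=8: 64   i=9: 336   i=10: 19   i=11: 187
  i=12: 22   i=13: 290
Match at i=13, j=7: x = 13·19 + 7 = 254.

254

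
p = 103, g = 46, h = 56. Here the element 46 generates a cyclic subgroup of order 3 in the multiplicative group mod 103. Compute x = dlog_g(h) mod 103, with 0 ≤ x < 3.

Successive powers of 46 modulo 103:
  46^0=1  46^1=46  46^2=56
So 46^2 ≡ 56 (mod 103), giving x = 2.

2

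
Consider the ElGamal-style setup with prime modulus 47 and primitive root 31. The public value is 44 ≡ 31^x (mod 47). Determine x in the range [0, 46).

45

Baby-step giant-step with m = ceil(sqrt(46)) = 7.
Baby table (31^j mod 47 for j=0..6):
  0:1  1:31  2:21  3:40  4:18  5:41  6:2
Giant step factor: 31^(-7) ≡ 22 (mod 47).
Scan 44·22^i mod 47 for i = 0, 1, …:
  i=0: 44   i=1: 28   i=2: 5   i=3: 16
  i=4: 23   i=5: 36   i=6: 40
Match at i=6, j=3: x = 6·7 + 3 = 45.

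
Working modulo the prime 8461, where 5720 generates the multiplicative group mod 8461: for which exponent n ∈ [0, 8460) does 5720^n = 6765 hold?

1162

Baby-step giant-step with m = ceil(sqrt(8460)) = 92.
Baby table (5720^j mod 8461 for j=0..91):
  0:1  1:5720  2:8174  3:8255  4:6220  5:8356  6:131  7:4752
  8:4708  9:6858  10:2564  11:3167  12:239  13:4859  14:7556  15:1532
  16:5905  17:288  18:5926  19:1954  20:8360  21:6089  22:3604  23:3884
  24:6355  25:2144  26:3691  27:2325  28:6769  29:1144  30:3327  31:1651
  32:1244  33:8440  34:6795  35:6027  36:4326  37:4756  38:2205  39:5710
  40:1740  41:2664  42:8280  43:5383  44:1181  45:3442  46:7954  47:2083
  48:1672  49:2910  50:2413  51:2469  52:1271  53:2121  54:7507  55:465
  56:3046  57:1921  58:5742  59:7099  60:1941  61:1688  62:1359  63:6282
  64:7634  65:7720  66:441  67:1142  68:348  69:2225  70:1656  71:4461
  72:7005  73:5765  74:3283  75:3801  76:5411  77:582  78:3867  79:2186
  80:7023  81:7193  82:6578  83:93  84:7378  85:7153  86:6225  87:3112
  88:7157  89:3722  90:1964  91:6333
Giant step factor: 5720^(-92) ≡ 4563 (mod 8461).
Scan 6765·4563^i mod 8461 for i = 0, 1, …:
  i=0: 6765   i=1: 2967   i=2: 821   i=3: 6461
  i=4: 3419   i=5: 7274   i=6: 7220   i=7: 6187
  i=8: 5385   i=9: 1011   i=10: 1948   i=11: 4674
  i=12: 5742
Match at i=12, j=58: n = 12·92 + 58 = 1162.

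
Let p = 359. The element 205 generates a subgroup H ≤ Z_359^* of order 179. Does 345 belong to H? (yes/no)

yes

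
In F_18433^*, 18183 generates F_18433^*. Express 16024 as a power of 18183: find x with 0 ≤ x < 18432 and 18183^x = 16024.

2131

Baby-step giant-step with m = ceil(sqrt(18432)) = 136.
Baby table (18183^j mod 18433 for j=0..135):
  0:1  1:18183  2:7201  3:6184  4:2372  5:15289  6:11814  7:14213
  8:4319  9:7797  10:4648  11:17712  12:14353  13:6185  14:2122  15:4057
  16:17998  17:16585  18:1175  19:1178  20:428  21:3598  22:3717  23:10833
  24:1401  25:18410  26:5750  27:274  28:5232  29:743  30:17013  31:4773
  32:4895  33:11261  34:4999  35:3694  36:16583  37:1675  38:5209  39:6493
  40:17287  41:10005  42:5638  43:9841  44:9772  45:8589  46:9411  47:6674
  48:8903  49:4643  50:529  51:15214  52:12131  53:8695  54:1344  55:14227
  56:819  57:16446  58:17492  59:14054  60:7203  61:5684  62:16774  63:9224
  64:16558  65:7925  66:9514  67:17790  68:13286  69:14873  70:5216  71:4743
  72:12395  73:16427  74:3809  75:6266  76:305  77:15915  78:2778  79:5954
  80:4573  81:18029  82:8835  83:3210  84:8552  85:228  86:16732  87:1291
  88:9044  89:6259  90:2055  91:2374  92:14789  93:7783  94:8148  95:9063
  96:1509  97:9843  98:9272  99:4558  100:3346  101:11418  102:2615  103:9838
  104:10522  105:5419  106:9292  107:17991  108:18335  109:6067  110:13189  111:2257
  112:7173  113:13184  114:3507  115:8034  116:697  117:10080  118:5321  119:15359
  120:12747  121:2159  122:13240  123:7940  124:5764  125:15207  126:13881  127:13587
  128:13355  129:16056  130:4394  131:7480  132:10166  133:2254  134:7923  135:10014
Giant step factor: 18183^(-136) ≡ 321 (mod 18433).
Scan 16024·321^i mod 18433 for i = 0, 1, …:
  i=0: 16024   i=1: 897   i=2: 11442   i=3: 4715
  i=4: 2009   i=5: 18167   i=6: 6779   i=7: 965
  i=8: 14837   i=9: 6963     …   i=14: 6324
  i=15: 2374
Match at i=15, j=91: x = 15·136 + 91 = 2131.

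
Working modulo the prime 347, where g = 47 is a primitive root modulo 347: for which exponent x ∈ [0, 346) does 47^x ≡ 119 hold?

116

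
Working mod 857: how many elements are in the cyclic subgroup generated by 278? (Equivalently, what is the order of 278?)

The order of 278 must divide p − 1 = 856 = 2^3 · 107.
Divisors: 1, 2, 4, 8, 107, 214, 428, 856.
Check each in increasing order: 278^1 ≡ 278;  278^2 ≡ 154;  278^4 ≡ 577;  278^8 ≡ 413;  278^107 ≡ 351;  278^214 ≡ 650;  278^428 ≡ 856;  278^856 ≡ 1.
Smallest exponent giving 1 is 856.

856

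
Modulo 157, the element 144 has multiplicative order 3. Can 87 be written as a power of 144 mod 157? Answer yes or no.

no

87 ∈ ⟨144⟩ iff 87^3 ≡ 1 (mod 157), since |⟨144⟩| = 3.
87^3 mod 157 = 45.
Since 45 ≠ 1, 87 does not lie in the subgroup.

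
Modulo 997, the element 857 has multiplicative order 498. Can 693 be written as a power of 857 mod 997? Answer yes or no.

yes

693 ∈ ⟨857⟩ iff 693^498 ≡ 1 (mod 997), since |⟨857⟩| = 498.
693^498 mod 997 = 1.
Since 1 = 1, 693 lies in the subgroup.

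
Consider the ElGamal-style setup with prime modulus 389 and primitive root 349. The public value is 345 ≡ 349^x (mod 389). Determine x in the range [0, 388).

Baby-step giant-step with m = ceil(sqrt(388)) = 20.
Baby table (349^j mod 389 for j=0..19):
  0:1  1:349  2:44  3:185  4:380  5:360  6:382  7:280
  8:81  9:261  10:63  11:203  12:49  13:374  14:211  15:118
  16:337  17:135  18:46  19:105
Giant step factor: 349^(-20) ≡ 325 (mod 389).
Scan 345·325^i mod 389 for i = 0, 1, …:
  i=0: 345   i=1: 93   i=2: 272   i=3: 97
  i=4: 16   i=5: 143   i=6: 184   i=7: 283
  i=8: 171   i=9: 337
Match at i=9, j=16: x = 9·20 + 16 = 196.

196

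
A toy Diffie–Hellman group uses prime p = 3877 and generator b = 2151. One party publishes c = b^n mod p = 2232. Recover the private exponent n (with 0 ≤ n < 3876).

2845

Baby-step giant-step with m = ceil(sqrt(3876)) = 63.
Baby table (2151^j mod 3877 for j=0..62):
  0:1  1:2151  2:1540  3:1582  4:2753  5:1524  6:2059  7:1375
  8:3351  9:658  10:253  11:1423  12:1920  13:915  14:2526  15:1749
  16:1409  17:2822  18:2617  19:3640  20:1977  21:3335  22:1135  23:2752
  24:3250  25:519  26:3670  27:598  28:3011  29:2071  30:48  31:2446
  32:257  33:2273  34:326  35:3366  36:1907  37:91  38:1891  39:568
  40:513  41:2395  42:2989  43:1273  44:1061  45:2535  46:1723  47:3638
  48:1552  49:255  50:1848  51:1123  52:202  53:278  54:920  55:1650
  56:1695  57:1565  58:1079  59:2483  60:2304  61:1098  62:705
Giant step factor: 2151^(-63) ≡ 1040 (mod 3877).
Scan 2232·1040^i mod 3877 for i = 0, 1, …:
  i=0: 2232   i=1: 2834   i=2: 840   i=3: 1275
  i=4: 66   i=5: 2731   i=6: 2276   i=7: 2070
  i=8: 1065   i=9: 2655     …   i=44: 2949
  i=45: 253
Match at i=45, j=10: n = 45·63 + 10 = 2845.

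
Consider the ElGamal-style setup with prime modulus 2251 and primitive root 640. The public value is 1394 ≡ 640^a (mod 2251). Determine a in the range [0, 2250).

238

Baby-step giant-step with m = ceil(sqrt(2250)) = 48.
Baby table (640^j mod 2251 for j=0..47):
  0:1  1:640  2:2169  3:1544  4:2222  5:1699  6:127  7:244
  8:841  9:251  10:819  11:1928  12:372  13:1725  14:1010  15:363
  16:467  17:1748  18:2224  19:728  20:2214  21:1081  22:783  23:1398
  24:1073  25:165  26:2054  27:2227  28:397  29:1968  30:1211  31:696
  32:1993  33:1454  34:897  35:75  36:729  37:603  38:999  39:76
  40:1369  41:521  42:292  43:47  44:817  45:648  46:536  47:888
Giant step factor: 640^(-48) ≡ 137 (mod 2251).
Scan 1394·137^i mod 2251 for i = 0, 1, …:
  i=0: 1394   i=1: 1894   i=2: 613   i=3: 694
  i=4: 536
Match at i=4, j=46: a = 4·48 + 46 = 238.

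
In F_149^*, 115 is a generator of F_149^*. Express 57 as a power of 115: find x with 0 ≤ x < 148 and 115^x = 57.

73

Baby-step giant-step with m = ceil(sqrt(148)) = 13.
Baby table (115^j mod 149 for j=0..12):
  0:1  1:115  2:113  3:32  4:104  5:40  6:130  7:50
  8:88  9:137  10:110  11:134  12:63
Giant step factor: 115^(-13) ≡ 141 (mod 149).
Scan 57·141^i mod 149 for i = 0, 1, …:
  i=0: 57   i=1: 140   i=2: 72   i=3: 20
  i=4: 138   i=5: 88
Match at i=5, j=8: x = 5·13 + 8 = 73.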